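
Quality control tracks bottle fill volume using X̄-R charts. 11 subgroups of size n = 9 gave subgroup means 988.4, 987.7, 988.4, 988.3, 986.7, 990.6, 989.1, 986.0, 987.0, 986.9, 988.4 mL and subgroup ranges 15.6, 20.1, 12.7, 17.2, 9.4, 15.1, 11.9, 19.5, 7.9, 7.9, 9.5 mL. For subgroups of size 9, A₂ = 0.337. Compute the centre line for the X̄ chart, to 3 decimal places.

X̄̄ = (988.4 + 987.7 + 988.4 + 988.3 + 986.7 + 990.6 + 989.1 + 986.0 + 987.0 + 986.9 + 988.4) / 11 = 10867.5000 / 11 = 987.9545
CL = X̄̄ = 987.9545

987.955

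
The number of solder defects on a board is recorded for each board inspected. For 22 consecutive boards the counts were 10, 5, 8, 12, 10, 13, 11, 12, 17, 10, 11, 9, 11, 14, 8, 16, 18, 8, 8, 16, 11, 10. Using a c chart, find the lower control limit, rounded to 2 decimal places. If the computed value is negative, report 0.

c̄ = (10 + 5 + 8 + 12 + 10 + 13 + 11 + 12 + 17 + 10 + 11 + 9 + 11 + 14 + 8 + 16 + 18 + 8 + 8 + 16 + 11 + 10) / 22 = 248 / 22 = 11.2727
LCL = c̄ − 3√c̄ = 11.2727 − 3 × 3.3575 = 1.2003

1.20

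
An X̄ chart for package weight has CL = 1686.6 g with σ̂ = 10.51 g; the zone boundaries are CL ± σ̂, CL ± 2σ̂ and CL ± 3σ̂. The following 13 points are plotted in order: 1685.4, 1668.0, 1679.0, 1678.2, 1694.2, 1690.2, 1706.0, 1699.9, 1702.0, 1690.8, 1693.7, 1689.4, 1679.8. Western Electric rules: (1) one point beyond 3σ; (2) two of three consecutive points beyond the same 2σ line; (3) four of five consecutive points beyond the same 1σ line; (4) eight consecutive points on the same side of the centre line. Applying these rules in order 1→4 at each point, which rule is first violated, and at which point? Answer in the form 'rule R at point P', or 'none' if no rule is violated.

Zone of each point (C = within 1σ̂, B = 1σ̂–2σ̂, A = 2σ̂–3σ̂, * = beyond 3σ̂; sign = side of CL): 1:-C, 2:-B, 3:-C, 4:-C, 5:+C, 6:+C, 7:+B, 8:+B, 9:+B, 10:+C, 11:+C, 12:+C, 13:-C
Rule 4 (eight consecutive points on the same side of the centre line) is satisfied at point 12.

rule 4 at point 12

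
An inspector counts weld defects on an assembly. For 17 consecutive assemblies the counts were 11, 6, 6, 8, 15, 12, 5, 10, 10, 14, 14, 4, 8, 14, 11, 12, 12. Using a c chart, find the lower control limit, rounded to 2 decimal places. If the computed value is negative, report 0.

c̄ = (11 + 6 + 6 + 8 + 15 + 12 + 5 + 10 + 10 + 14 + 14 + 4 + 8 + 14 + 11 + 12 + 12) / 17 = 172 / 17 = 10.1176
LCL = c̄ − 3√c̄ = 10.1176 − 3 × 3.1808 = 0.5752

0.58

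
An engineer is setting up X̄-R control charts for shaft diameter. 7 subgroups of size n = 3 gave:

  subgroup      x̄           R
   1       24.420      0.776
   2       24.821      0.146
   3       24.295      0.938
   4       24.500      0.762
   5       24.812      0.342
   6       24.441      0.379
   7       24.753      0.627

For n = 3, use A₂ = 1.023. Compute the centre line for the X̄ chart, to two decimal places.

24.58

X̄̄ = (24.420 + 24.821 + 24.295 + 24.500 + 24.812 + 24.441 + 24.753) / 7 = 172.0420 / 7 = 24.5774
CL = X̄̄ = 24.5774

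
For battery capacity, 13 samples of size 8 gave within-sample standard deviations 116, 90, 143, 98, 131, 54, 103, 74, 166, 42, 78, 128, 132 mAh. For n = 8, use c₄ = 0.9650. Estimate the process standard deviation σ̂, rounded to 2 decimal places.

s̄ = (116 + 90 + 143 + 98 + 131 + 54 + 103 + 74 + 166 + 42 + 78 + 128 + 132) / 13 = 104.2308
σ̂ = s̄ / c₄ = 104.2308 / 0.9650 = 108.0112

108.01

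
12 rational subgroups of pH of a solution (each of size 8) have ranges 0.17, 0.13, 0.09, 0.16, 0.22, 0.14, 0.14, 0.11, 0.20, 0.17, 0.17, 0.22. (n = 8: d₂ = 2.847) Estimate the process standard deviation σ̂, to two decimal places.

R̄ = (0.17 + 0.13 + 0.09 + 0.16 + 0.22 + 0.14 + 0.14 + 0.11 + 0.20 + 0.17 + 0.17 + 0.22) / 12 = 0.1600
σ̂ = R̄ / d₂ = 0.1600 / 2.847 = 0.0562

0.06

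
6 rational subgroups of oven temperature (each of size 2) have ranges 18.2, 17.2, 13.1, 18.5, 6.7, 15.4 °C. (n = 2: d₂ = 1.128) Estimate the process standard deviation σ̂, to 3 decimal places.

13.165

R̄ = (18.2 + 17.2 + 13.1 + 18.5 + 6.7 + 15.4) / 6 = 14.8500
σ̂ = R̄ / d₂ = 14.8500 / 1.128 = 13.1649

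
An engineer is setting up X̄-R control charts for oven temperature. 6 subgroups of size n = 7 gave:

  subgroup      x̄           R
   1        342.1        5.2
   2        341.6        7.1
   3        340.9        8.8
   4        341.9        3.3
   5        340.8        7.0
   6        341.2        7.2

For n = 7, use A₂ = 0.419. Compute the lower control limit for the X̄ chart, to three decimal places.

X̄̄ = (342.1 + 341.6 + 340.9 + 341.9 + 340.8 + 341.2) / 6 = 2048.5000 / 6 = 341.4167
R̄ = (5.2 + 7.1 + 8.8 + 3.3 + 7.0 + 7.2) / 6 = 38.6000 / 6 = 6.4333
LCL = X̄̄ − A₂·R̄ = 341.4167 − 0.419 × 6.4333 = 338.7211

338.721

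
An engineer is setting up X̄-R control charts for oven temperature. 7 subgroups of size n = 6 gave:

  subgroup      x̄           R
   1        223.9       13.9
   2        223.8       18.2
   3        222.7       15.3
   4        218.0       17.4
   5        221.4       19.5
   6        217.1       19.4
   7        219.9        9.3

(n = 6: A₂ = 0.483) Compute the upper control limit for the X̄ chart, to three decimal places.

X̄̄ = (223.9 + 223.8 + 222.7 + 218.0 + 221.4 + 217.1 + 219.9) / 7 = 1546.8000 / 7 = 220.9714
R̄ = (13.9 + 18.2 + 15.3 + 17.4 + 19.5 + 19.4 + 9.3) / 7 = 113.0000 / 7 = 16.1429
UCL = X̄̄ + A₂·R̄ = 220.9714 + 0.483 × 16.1429 = 228.7684

228.768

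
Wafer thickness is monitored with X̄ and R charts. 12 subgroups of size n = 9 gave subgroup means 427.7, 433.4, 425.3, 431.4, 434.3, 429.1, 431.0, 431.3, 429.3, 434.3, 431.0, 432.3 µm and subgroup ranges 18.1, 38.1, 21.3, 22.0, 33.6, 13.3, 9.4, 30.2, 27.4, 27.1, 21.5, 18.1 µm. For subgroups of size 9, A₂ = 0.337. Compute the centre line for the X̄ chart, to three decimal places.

X̄̄ = (427.7 + 433.4 + 425.3 + 431.4 + 434.3 + 429.1 + 431.0 + 431.3 + 429.3 + 434.3 + 431.0 + 432.3) / 12 = 5170.4000 / 12 = 430.8667
CL = X̄̄ = 430.8667

430.867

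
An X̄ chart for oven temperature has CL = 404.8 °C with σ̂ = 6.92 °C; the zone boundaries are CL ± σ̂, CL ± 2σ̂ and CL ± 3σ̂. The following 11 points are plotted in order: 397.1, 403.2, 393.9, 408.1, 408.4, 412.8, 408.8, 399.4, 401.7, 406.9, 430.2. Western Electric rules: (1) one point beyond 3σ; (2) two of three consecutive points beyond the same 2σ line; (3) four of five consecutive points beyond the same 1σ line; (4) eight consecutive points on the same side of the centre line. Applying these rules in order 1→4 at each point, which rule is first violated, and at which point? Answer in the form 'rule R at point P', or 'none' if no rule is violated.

Zone of each point (C = within 1σ̂, B = 1σ̂–2σ̂, A = 2σ̂–3σ̂, * = beyond 3σ̂; sign = side of CL): 1:-B, 2:-C, 3:-B, 4:+C, 5:+C, 6:+B, 7:+C, 8:-C, 9:-C, 10:+C, 11:+*
Rule 1 (one point beyond the 3σ limits) is satisfied at point 11.

rule 1 at point 11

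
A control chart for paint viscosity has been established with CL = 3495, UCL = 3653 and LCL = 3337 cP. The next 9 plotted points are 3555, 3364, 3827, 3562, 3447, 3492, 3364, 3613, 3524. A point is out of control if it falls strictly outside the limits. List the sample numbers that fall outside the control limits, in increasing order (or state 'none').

Compare each point to [3337, 3653]: sample 3 = 3827 > UCL.

3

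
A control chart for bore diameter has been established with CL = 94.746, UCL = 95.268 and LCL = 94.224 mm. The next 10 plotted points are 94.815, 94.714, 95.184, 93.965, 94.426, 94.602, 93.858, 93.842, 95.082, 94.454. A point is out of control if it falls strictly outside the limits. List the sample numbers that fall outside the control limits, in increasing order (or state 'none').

4, 7, 8

Compare each point to [94.224, 95.268]: sample 4 = 93.965 < LCL; sample 7 = 93.858 < LCL; sample 8 = 93.842 < LCL.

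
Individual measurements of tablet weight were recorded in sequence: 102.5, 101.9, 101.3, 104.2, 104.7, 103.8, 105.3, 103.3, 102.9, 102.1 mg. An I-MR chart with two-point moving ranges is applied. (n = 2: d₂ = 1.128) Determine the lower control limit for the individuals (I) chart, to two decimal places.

100.19

X̄ = (102.5 + 101.9 + 101.3 + 104.2 + 104.7 + 103.8 + 105.3 + 103.3 + 102.9 + 102.1) / 10 = 103.2000
Moving ranges: 0.6, 0.6, 2.9, 0.5, 0.9, 1.5, 2.0, 0.4, 0.8; M̄R̄ = 10.2000 / 9 = 1.1333
LCL = X̄ − 3·M̄R̄/d₂ = 103.2000 − 3 × 1.1333 / 1.128 = 100.1858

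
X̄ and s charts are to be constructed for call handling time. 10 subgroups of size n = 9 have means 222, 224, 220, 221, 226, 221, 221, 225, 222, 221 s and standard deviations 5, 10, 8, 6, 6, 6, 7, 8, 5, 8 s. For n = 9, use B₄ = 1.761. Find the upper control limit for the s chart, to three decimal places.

s̄ = (5 + 10 + 8 + 6 + 6 + 6 + 7 + 8 + 5 + 8) / 10 = 6.9000
UCL_s = B₄·s̄ = 1.761 × 6.9000 = 12.1509

12.151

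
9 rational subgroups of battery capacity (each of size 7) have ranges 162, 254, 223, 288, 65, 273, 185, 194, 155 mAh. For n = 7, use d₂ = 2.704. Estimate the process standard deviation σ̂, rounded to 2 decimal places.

R̄ = (162 + 254 + 223 + 288 + 65 + 273 + 185 + 194 + 155) / 9 = 199.8889
σ̂ = R̄ / d₂ = 199.8889 / 2.704 = 73.9234

73.92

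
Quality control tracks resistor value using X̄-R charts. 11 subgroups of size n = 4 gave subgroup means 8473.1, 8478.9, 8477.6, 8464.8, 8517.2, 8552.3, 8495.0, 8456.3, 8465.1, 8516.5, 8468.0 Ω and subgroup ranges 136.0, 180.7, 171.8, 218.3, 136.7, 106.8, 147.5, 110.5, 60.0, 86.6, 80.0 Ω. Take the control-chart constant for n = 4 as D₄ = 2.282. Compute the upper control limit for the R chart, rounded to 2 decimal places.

R̄ = (136.0 + 180.7 + 171.8 + 218.3 + 136.7 + 106.8 + 147.5 + 110.5 + 60.0 + 86.6 + 80.0) / 11 = 1434.9000 / 11 = 130.4455
UCL_R = D₄·R̄ = 2.282 × 130.4455 = 297.6765

297.68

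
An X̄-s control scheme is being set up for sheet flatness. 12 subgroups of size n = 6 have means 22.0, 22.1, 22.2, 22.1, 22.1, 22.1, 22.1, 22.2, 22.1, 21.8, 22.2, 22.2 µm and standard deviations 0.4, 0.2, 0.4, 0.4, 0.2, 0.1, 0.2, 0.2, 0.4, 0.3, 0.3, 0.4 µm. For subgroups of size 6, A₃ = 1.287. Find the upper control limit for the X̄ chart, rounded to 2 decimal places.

X̄̄ = (22.0 + 22.1 + 22.2 + 22.1 + 22.1 + 22.1 + 22.1 + 22.2 + 22.1 + 21.8 + 22.2 + 22.2) / 12 = 22.1000
s̄ = (0.4 + 0.2 + 0.4 + 0.4 + 0.2 + 0.1 + 0.2 + 0.2 + 0.4 + 0.3 + 0.3 + 0.4) / 12 = 0.2917
UCL = X̄̄ + A₃·s̄ = 22.1000 + 1.287 × 0.2917 = 22.4754

22.48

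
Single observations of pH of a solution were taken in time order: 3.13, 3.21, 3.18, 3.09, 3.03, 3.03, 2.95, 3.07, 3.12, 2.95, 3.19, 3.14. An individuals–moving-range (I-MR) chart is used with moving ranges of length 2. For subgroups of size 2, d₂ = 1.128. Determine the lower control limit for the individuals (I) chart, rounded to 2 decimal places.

2.86

X̄ = (3.13 + 3.21 + 3.18 + 3.09 + 3.03 + 3.03 + 2.95 + 3.07 + 3.12 + 2.95 + 3.19 + 3.14) / 12 = 3.0908
Moving ranges: 0.08, 0.03, 0.09, 0.06, 0.00, 0.08, 0.12, 0.05, 0.17, 0.24, 0.05; M̄R̄ = 0.9700 / 11 = 0.0882
LCL = X̄ − 3·M̄R̄/d₂ = 3.0908 − 3 × 0.0882 / 1.128 = 2.8563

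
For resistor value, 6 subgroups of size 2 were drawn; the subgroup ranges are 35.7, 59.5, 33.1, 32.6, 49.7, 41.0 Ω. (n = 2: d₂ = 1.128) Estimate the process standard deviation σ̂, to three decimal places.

R̄ = (35.7 + 59.5 + 33.1 + 32.6 + 49.7 + 41.0) / 6 = 41.9333
σ̂ = R̄ / d₂ = 41.9333 / 1.128 = 37.1749

37.175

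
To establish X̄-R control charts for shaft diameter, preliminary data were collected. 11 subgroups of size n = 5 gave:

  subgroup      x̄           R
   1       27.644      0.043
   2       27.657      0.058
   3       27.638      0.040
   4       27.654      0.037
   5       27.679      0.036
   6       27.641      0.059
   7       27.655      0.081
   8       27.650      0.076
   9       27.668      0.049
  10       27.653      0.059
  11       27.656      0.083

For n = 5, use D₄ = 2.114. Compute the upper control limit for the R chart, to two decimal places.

0.12

R̄ = (0.043 + 0.058 + 0.040 + 0.037 + 0.036 + 0.059 + 0.081 + 0.076 + 0.049 + 0.059 + 0.083) / 11 = 0.6210 / 11 = 0.0565
UCL_R = D₄·R̄ = 2.114 × 0.0565 = 0.1193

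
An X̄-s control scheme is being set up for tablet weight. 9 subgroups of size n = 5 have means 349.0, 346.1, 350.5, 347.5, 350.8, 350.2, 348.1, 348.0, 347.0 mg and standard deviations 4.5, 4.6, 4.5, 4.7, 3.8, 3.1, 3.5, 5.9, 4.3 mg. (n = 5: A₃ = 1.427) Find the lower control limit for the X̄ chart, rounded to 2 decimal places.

342.41

X̄̄ = (349.0 + 346.1 + 350.5 + 347.5 + 350.8 + 350.2 + 348.1 + 348.0 + 347.0) / 9 = 348.5778
s̄ = (4.5 + 4.6 + 4.5 + 4.7 + 3.8 + 3.1 + 3.5 + 5.9 + 4.3) / 9 = 4.3222
LCL = X̄̄ − A₃·s̄ = 348.5778 − 1.427 × 4.3222 = 342.4100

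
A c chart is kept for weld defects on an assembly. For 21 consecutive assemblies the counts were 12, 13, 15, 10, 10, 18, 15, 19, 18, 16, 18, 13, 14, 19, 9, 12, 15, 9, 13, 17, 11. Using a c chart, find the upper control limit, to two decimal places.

c̄ = (12 + 13 + 15 + 10 + 10 + 18 + 15 + 19 + 18 + 16 + 18 + 13 + 14 + 19 + 9 + 12 + 15 + 9 + 13 + 17 + 11) / 21 = 296 / 21 = 14.0952
UCL = c̄ + 3√c̄ = 14.0952 + 3 × √14.0952 = 14.0952 + 3 × 3.7544 = 25.3583

25.36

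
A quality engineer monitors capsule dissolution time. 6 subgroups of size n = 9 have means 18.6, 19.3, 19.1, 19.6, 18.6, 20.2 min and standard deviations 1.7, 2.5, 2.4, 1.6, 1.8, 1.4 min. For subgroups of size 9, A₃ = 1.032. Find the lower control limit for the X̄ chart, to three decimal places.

17.273

X̄̄ = (18.6 + 19.3 + 19.1 + 19.6 + 18.6 + 20.2) / 6 = 19.2333
s̄ = (1.7 + 2.5 + 2.4 + 1.6 + 1.8 + 1.4) / 6 = 1.9000
LCL = X̄̄ − A₃·s̄ = 19.2333 − 1.032 × 1.9000 = 17.2725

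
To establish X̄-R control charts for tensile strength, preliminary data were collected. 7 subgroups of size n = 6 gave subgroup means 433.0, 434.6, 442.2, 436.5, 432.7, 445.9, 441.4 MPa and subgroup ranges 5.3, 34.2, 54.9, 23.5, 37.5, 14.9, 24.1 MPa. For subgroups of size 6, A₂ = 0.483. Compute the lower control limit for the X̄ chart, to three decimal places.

424.629

X̄̄ = (433.0 + 434.6 + 442.2 + 436.5 + 432.7 + 445.9 + 441.4) / 7 = 3066.3000 / 7 = 438.0429
R̄ = (5.3 + 34.2 + 54.9 + 23.5 + 37.5 + 14.9 + 24.1) / 7 = 194.4000 / 7 = 27.7714
LCL = X̄̄ − A₂·R̄ = 438.0429 − 0.483 × 27.7714 = 424.6293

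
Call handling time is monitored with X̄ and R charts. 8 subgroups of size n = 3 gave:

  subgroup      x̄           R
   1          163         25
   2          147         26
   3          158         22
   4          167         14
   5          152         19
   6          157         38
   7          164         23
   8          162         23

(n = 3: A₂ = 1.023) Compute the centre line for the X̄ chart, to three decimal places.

158.750

X̄̄ = (163 + 147 + 158 + 167 + 152 + 157 + 164 + 162) / 8 = 1270.0000 / 8 = 158.7500
CL = X̄̄ = 158.7500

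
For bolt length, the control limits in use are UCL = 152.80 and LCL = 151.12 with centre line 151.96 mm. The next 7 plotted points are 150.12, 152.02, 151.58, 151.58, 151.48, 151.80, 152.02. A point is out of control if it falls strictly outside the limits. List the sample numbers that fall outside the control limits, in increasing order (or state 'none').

1

Compare each point to [151.12, 152.80]: sample 1 = 150.12 < LCL.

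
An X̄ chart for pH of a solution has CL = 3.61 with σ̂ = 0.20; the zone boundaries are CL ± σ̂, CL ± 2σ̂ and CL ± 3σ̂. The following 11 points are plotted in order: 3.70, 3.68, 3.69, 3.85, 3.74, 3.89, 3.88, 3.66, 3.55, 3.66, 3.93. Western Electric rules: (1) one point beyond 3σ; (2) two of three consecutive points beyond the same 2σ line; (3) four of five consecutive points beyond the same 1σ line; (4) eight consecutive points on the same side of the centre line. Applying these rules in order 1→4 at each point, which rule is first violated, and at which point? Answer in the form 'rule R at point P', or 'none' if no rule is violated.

Zone of each point (C = within 1σ̂, B = 1σ̂–2σ̂, A = 2σ̂–3σ̂, * = beyond 3σ̂; sign = side of CL): 1:+C, 2:+C, 3:+C, 4:+B, 5:+C, 6:+B, 7:+B, 8:+C, 9:-C, 10:+C, 11:+B
Rule 4 (eight consecutive points on the same side of the centre line) is satisfied at point 8.

rule 4 at point 8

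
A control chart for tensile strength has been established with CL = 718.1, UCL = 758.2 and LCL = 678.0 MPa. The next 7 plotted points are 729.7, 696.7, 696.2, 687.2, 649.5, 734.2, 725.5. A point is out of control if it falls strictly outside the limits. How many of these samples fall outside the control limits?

1

Compare each point to [678.0, 758.2]: sample 5 = 649.5 < LCL.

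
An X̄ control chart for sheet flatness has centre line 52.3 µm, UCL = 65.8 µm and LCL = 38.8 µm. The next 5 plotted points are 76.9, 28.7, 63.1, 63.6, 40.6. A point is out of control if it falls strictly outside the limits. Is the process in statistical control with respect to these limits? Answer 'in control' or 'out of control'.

Compare each point to [38.8, 65.8]: sample 1 = 76.9 > UCL; sample 2 = 28.7 < LCL.

out of control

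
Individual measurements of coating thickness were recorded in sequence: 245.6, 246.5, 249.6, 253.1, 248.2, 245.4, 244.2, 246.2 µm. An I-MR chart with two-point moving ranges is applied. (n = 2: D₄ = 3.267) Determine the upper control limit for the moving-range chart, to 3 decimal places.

Moving ranges: 0.9, 3.1, 3.5, 4.9, 2.8, 1.2, 2.0; M̄R̄ = 18.4000 / 7 = 2.6286
UCL_MR = D₄·M̄R̄ = 3.267 × 2.6286 = 8.5875

8.588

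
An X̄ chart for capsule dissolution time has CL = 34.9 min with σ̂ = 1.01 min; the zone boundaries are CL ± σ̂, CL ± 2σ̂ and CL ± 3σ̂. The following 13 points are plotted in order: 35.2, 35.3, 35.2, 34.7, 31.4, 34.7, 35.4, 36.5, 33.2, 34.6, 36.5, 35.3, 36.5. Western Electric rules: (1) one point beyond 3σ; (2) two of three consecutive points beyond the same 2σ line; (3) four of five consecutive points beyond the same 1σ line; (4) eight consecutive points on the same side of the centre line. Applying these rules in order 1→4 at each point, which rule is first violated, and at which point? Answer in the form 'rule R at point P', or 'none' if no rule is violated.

rule 1 at point 5

Zone of each point (C = within 1σ̂, B = 1σ̂–2σ̂, A = 2σ̂–3σ̂, * = beyond 3σ̂; sign = side of CL): 1:+C, 2:+C, 3:+C, 4:-C, 5:-*, 6:-C, 7:+C, 8:+B, 9:-B, 10:-C, 11:+B, 12:+C, 13:+B
Rule 1 (one point beyond the 3σ limits) is satisfied at point 5.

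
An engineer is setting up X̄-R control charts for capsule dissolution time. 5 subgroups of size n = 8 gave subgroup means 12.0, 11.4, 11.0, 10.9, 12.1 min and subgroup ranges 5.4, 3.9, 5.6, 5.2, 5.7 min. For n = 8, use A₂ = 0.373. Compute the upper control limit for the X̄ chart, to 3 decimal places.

X̄̄ = (12.0 + 11.4 + 11.0 + 10.9 + 12.1) / 5 = 57.4000 / 5 = 11.4800
R̄ = (5.4 + 3.9 + 5.6 + 5.2 + 5.7) / 5 = 25.8000 / 5 = 5.1600
UCL = X̄̄ + A₂·R̄ = 11.4800 + 0.373 × 5.1600 = 13.4047

13.405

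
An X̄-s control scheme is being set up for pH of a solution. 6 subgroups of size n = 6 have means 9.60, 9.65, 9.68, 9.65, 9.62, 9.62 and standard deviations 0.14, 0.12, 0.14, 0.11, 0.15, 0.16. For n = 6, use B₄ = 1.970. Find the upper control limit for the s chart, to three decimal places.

s̄ = (0.14 + 0.12 + 0.14 + 0.11 + 0.15 + 0.16) / 6 = 0.1367
UCL_s = B₄·s̄ = 1.970 × 0.1367 = 0.2692

0.269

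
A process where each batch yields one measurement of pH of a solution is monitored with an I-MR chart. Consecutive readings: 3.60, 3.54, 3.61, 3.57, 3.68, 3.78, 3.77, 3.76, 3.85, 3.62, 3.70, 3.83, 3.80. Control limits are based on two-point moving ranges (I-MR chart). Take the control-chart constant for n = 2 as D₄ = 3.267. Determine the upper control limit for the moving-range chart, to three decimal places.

Moving ranges: 0.06, 0.07, 0.04, 0.11, 0.10, 0.01, 0.01, 0.09, 0.23, 0.08, 0.13, 0.03; M̄R̄ = 0.9600 / 12 = 0.0800
UCL_MR = D₄·M̄R̄ = 3.267 × 0.0800 = 0.2614

0.261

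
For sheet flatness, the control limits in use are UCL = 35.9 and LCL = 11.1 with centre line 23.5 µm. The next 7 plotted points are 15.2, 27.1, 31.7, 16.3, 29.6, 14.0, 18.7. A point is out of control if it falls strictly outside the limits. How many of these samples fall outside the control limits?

All 7 points lie within [11.1, 35.9].

0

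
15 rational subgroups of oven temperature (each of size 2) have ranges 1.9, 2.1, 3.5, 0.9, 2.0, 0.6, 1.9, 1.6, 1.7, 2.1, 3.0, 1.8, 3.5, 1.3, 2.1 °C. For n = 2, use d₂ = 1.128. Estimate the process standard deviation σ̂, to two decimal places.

1.77

R̄ = (1.9 + 2.1 + 3.5 + 0.9 + 2.0 + 0.6 + 1.9 + 1.6 + 1.7 + 2.1 + 3.0 + 1.8 + 3.5 + 1.3 + 2.1) / 15 = 2.0000
σ̂ = R̄ / d₂ = 2.0000 / 1.128 = 1.7730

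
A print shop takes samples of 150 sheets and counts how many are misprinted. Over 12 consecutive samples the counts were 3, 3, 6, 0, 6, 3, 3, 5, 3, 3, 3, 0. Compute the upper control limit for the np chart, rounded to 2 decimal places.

8.45

p̄ = Σdᵢ / (k·n) = 38 / (12 × 150) = 0.02111
UCL = np̄ + 3·√(np̄(1−p̄)) = 3.1667 + 3 × √(3.1667×0.97889) = 3.1667 + 3 × 1.7606 = 8.4486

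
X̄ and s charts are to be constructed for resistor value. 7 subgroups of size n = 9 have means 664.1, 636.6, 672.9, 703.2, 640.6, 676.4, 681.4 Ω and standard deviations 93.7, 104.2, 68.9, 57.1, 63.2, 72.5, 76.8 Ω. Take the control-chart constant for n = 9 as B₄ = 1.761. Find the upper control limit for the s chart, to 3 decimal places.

134.943

s̄ = (93.7 + 104.2 + 68.9 + 57.1 + 63.2 + 72.5 + 76.8) / 7 = 76.6286
UCL_s = B₄·s̄ = 1.761 × 76.6286 = 134.9429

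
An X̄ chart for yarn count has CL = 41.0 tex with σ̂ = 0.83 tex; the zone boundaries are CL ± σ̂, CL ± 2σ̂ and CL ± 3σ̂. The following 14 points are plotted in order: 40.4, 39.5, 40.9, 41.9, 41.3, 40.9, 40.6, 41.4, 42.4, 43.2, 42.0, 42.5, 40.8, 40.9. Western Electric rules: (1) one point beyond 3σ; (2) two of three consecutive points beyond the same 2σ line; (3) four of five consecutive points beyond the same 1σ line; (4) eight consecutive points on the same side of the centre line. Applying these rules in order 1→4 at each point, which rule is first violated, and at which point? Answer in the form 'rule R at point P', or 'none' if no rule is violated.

rule 3 at point 12

Zone of each point (C = within 1σ̂, B = 1σ̂–2σ̂, A = 2σ̂–3σ̂, * = beyond 3σ̂; sign = side of CL): 1:-C, 2:-B, 3:-C, 4:+B, 5:+C, 6:-C, 7:-C, 8:+C, 9:+B, 10:+A, 11:+B, 12:+B, 13:-C, 14:-C
Rule 3 (four of five consecutive points beyond the same 1σ limit) is satisfied at point 12.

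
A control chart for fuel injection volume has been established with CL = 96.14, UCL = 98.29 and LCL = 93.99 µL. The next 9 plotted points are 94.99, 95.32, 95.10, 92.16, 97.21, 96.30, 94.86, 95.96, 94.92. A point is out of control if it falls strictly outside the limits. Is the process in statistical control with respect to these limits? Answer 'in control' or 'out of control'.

out of control

Compare each point to [93.99, 98.29]: sample 4 = 92.16 < LCL.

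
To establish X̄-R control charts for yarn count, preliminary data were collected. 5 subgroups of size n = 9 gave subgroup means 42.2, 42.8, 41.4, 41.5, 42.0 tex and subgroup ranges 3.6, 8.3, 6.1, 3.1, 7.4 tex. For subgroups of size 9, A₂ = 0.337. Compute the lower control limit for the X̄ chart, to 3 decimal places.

X̄̄ = (42.2 + 42.8 + 41.4 + 41.5 + 42.0) / 5 = 209.9000 / 5 = 41.9800
R̄ = (3.6 + 8.3 + 6.1 + 3.1 + 7.4) / 5 = 28.5000 / 5 = 5.7000
LCL = X̄̄ − A₂·R̄ = 41.9800 − 0.337 × 5.7000 = 40.0591

40.059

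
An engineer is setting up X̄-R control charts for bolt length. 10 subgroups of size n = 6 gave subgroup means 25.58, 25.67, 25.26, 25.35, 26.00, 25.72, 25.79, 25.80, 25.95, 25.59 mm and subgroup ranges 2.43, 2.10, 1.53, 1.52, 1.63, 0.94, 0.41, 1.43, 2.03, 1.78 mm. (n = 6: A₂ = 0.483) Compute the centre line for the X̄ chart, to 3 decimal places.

X̄̄ = (25.58 + 25.67 + 25.26 + 25.35 + 26.00 + 25.72 + 25.79 + 25.80 + 25.95 + 25.59) / 10 = 256.7100 / 10 = 25.6710
CL = X̄̄ = 25.6710

25.671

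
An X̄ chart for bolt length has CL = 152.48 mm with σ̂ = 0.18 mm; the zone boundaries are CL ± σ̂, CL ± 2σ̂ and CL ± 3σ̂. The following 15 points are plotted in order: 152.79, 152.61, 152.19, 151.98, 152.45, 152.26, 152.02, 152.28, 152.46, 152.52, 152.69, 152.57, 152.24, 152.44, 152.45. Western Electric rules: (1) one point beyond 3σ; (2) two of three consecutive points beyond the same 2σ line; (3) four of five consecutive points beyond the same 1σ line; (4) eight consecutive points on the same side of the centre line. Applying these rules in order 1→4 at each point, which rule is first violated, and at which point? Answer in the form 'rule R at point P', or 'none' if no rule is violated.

rule 3 at point 7

Zone of each point (C = within 1σ̂, B = 1σ̂–2σ̂, A = 2σ̂–3σ̂, * = beyond 3σ̂; sign = side of CL): 1:+B, 2:+C, 3:-B, 4:-A, 5:-C, 6:-B, 7:-A, 8:-B, 9:-C, 10:+C, 11:+B, 12:+C, 13:-B, 14:-C, 15:-C
Rule 3 (four of five consecutive points beyond the same 1σ limit) is satisfied at point 7.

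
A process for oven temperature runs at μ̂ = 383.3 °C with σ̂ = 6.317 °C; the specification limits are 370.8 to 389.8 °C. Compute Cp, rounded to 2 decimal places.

Cp = (USL − LSL) / (6σ̂) = (389.8 − 370.8) / (6 × 6.317) = 19.0000 / 37.9020 = 0.5013

0.50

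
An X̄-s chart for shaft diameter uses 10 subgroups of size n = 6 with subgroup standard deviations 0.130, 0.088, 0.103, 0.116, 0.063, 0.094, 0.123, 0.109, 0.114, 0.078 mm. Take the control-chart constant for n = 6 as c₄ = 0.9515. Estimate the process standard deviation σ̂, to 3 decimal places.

s̄ = (0.130 + 0.088 + 0.103 + 0.116 + 0.063 + 0.094 + 0.123 + 0.109 + 0.114 + 0.078) / 10 = 0.1018
σ̂ = s̄ / c₄ = 0.1018 / 0.9515 = 0.1070

0.107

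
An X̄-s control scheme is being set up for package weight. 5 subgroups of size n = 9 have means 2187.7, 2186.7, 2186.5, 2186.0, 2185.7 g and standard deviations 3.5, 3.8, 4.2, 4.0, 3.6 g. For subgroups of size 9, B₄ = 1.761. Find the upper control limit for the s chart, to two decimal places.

6.73

s̄ = (3.5 + 3.8 + 4.2 + 4.0 + 3.6) / 5 = 3.8200
UCL_s = B₄·s̄ = 1.761 × 3.8200 = 6.7270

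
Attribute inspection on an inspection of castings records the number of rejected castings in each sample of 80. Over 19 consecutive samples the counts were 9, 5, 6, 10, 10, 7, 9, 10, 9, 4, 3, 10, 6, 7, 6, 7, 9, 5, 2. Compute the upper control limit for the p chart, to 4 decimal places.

0.1833

p̄ = Σdᵢ / (k·n) = 134 / (19 × 80) = 0.08816
UCL = p̄ + 3·√(p̄(1−p̄)/n) = 0.08816 + 3 × √(0.08816×0.91184/80) = 0.08816 + 3 × 0.03170 = 0.18325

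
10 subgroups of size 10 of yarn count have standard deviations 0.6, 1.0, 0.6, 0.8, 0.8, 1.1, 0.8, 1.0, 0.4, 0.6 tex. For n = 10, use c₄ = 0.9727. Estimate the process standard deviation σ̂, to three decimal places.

s̄ = (0.6 + 1.0 + 0.6 + 0.8 + 0.8 + 1.1 + 0.8 + 1.0 + 0.4 + 0.6) / 10 = 0.7700
σ̂ = s̄ / c₄ = 0.7700 / 0.9727 = 0.7916

0.792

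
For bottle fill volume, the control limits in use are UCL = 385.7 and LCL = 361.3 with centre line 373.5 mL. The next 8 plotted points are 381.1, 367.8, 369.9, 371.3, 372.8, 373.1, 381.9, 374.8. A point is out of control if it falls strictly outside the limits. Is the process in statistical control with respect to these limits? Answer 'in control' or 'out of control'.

All 8 points lie within [361.3, 385.7].

in control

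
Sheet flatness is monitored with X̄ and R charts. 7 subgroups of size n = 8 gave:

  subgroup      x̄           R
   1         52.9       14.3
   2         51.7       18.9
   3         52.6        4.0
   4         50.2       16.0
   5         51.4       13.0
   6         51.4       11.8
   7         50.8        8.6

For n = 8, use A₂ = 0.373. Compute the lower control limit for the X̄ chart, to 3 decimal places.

X̄̄ = (52.9 + 51.7 + 52.6 + 50.2 + 51.4 + 51.4 + 50.8) / 7 = 361.0000 / 7 = 51.5714
R̄ = (14.3 + 18.9 + 4.0 + 16.0 + 13.0 + 11.8 + 8.6) / 7 = 86.6000 / 7 = 12.3714
LCL = X̄̄ − A₂·R̄ = 51.5714 − 0.373 × 12.3714 = 46.9569

46.957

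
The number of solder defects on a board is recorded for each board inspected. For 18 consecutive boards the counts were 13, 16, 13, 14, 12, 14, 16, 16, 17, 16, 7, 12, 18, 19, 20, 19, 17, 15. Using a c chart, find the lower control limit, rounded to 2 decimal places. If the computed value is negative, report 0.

3.52

c̄ = (13 + 16 + 13 + 14 + 12 + 14 + 16 + 16 + 17 + 16 + 7 + 12 + 18 + 19 + 20 + 19 + 17 + 15) / 18 = 274 / 18 = 15.2222
LCL = c̄ − 3√c̄ = 15.2222 − 3 × 3.9016 = 3.5175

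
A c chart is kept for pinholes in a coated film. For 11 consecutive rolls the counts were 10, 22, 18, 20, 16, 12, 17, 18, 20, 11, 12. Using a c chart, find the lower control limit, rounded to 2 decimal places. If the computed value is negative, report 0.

4.00

c̄ = (10 + 22 + 18 + 20 + 16 + 12 + 17 + 18 + 20 + 11 + 12) / 11 = 176 / 11 = 16.0000
LCL = c̄ − 3√c̄ = 16.0000 − 3 × 4.0000 = 4.0000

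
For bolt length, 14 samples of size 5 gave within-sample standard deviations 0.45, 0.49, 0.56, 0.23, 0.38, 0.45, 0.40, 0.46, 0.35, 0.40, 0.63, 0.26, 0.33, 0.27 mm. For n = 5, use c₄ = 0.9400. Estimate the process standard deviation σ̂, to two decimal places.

0.43

s̄ = (0.45 + 0.49 + 0.56 + 0.23 + 0.38 + 0.45 + 0.40 + 0.46 + 0.35 + 0.40 + 0.63 + 0.26 + 0.33 + 0.27) / 14 = 0.4043
σ̂ = s̄ / c₄ = 0.4043 / 0.9400 = 0.4301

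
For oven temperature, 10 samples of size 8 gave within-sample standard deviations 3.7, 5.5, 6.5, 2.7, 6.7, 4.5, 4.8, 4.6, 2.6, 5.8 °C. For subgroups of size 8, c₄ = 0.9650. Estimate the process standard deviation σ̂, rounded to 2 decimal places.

4.91

s̄ = (3.7 + 5.5 + 6.5 + 2.7 + 6.7 + 4.5 + 4.8 + 4.6 + 2.6 + 5.8) / 10 = 4.7400
σ̂ = s̄ / c₄ = 4.7400 / 0.9650 = 4.9119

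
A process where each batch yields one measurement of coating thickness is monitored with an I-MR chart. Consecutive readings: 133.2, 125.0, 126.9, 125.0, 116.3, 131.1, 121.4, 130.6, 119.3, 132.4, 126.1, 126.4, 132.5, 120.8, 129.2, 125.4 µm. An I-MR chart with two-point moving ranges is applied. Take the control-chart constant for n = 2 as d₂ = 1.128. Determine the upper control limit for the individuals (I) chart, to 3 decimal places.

146.811

X̄ = (133.2 + 125.0 + 126.9 + 125.0 + 116.3 + 131.1 + 121.4 + 130.6 + 119.3 + 132.4 + 126.1 + 126.4 + 132.5 + 120.8 + 129.2 + 125.4) / 16 = 126.3500
Moving ranges: 8.2, 1.9, 1.9, 8.7, 14.8, 9.7, 9.2, 11.3, 13.1, 6.3, 0.3, 6.1, 11.7, 8.4, 3.8; M̄R̄ = 115.4000 / 15 = 7.6933
UCL = X̄ + 3·M̄R̄/d₂ = 126.3500 + 3 × 7.6933 / 1.128 = 146.8110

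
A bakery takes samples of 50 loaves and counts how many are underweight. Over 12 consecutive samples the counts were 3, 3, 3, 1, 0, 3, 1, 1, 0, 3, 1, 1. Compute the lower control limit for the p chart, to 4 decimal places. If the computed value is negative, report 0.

0.0000

p̄ = Σdᵢ / (k·n) = 20 / (12 × 50) = 0.03333
LCL = p̄ − 3·√(p̄(1−p̄)/n) = 0.03333 − 3 × 0.02539 = -0.04282 → 0 (negative, so LCL = 0)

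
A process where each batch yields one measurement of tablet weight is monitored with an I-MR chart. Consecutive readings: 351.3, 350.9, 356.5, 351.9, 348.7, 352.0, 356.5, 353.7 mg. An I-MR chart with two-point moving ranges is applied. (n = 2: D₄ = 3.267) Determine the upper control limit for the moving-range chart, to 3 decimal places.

11.388

Moving ranges: 0.4, 5.6, 4.6, 3.2, 3.3, 4.5, 2.8; M̄R̄ = 24.4000 / 7 = 3.4857
UCL_MR = D₄·M̄R̄ = 3.267 × 3.4857 = 11.3878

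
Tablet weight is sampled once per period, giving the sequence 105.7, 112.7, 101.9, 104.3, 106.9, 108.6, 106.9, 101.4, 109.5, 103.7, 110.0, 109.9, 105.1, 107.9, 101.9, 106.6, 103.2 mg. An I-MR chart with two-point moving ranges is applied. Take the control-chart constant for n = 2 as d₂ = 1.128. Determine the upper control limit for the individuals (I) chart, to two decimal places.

118.50

X̄ = (105.7 + 112.7 + 101.9 + 104.3 + 106.9 + 108.6 + 106.9 + 101.4 + 109.5 + 103.7 + 110.0 + 109.9 + 105.1 + 107.9 + 101.9 + 106.6 + 103.2) / 17 = 106.2471
Moving ranges: 7.0, 10.8, 2.4, 2.6, 1.7, 1.7, 5.5, 8.1, 5.8, 6.3, 0.1, 4.8, 2.8, 6.0, 4.7, 3.4; M̄R̄ = 73.7000 / 16 = 4.6063
UCL = X̄ + 3·M̄R̄/d₂ = 106.2471 + 3 × 4.6063 / 1.128 = 118.4977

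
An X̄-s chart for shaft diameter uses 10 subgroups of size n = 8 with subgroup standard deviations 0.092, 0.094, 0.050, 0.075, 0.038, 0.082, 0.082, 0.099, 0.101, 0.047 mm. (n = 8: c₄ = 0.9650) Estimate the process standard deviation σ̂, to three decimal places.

0.079

s̄ = (0.092 + 0.094 + 0.050 + 0.075 + 0.038 + 0.082 + 0.082 + 0.099 + 0.101 + 0.047) / 10 = 0.0760
σ̂ = s̄ / c₄ = 0.0760 / 0.9650 = 0.0788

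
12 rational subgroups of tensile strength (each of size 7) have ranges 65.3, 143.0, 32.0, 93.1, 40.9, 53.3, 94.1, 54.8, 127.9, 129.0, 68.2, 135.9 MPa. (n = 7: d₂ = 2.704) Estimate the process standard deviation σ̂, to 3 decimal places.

31.974

R̄ = (65.3 + 143.0 + 32.0 + 93.1 + 40.9 + 53.3 + 94.1 + 54.8 + 127.9 + 129.0 + 68.2 + 135.9) / 12 = 86.4583
σ̂ = R̄ / d₂ = 86.4583 / 2.704 = 31.9742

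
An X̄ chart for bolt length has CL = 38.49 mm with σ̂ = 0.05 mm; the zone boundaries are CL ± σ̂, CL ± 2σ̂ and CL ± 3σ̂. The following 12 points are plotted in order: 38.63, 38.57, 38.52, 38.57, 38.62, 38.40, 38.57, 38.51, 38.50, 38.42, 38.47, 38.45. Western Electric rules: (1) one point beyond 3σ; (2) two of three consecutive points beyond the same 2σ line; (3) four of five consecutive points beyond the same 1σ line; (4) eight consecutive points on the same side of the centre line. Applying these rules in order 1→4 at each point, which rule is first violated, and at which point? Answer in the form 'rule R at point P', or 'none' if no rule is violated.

Zone of each point (C = within 1σ̂, B = 1σ̂–2σ̂, A = 2σ̂–3σ̂, * = beyond 3σ̂; sign = side of CL): 1:+A, 2:+B, 3:+C, 4:+B, 5:+A, 6:-B, 7:+B, 8:+C, 9:+C, 10:-B, 11:-C, 12:-C
Rule 3 (four of five consecutive points beyond the same 1σ limit) is satisfied at point 5.

rule 3 at point 5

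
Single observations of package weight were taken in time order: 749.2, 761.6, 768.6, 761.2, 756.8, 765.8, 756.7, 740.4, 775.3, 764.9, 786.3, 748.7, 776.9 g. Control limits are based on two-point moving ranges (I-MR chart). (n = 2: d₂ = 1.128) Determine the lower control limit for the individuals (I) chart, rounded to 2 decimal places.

718.59

X̄ = (749.2 + 761.6 + 768.6 + 761.2 + 756.8 + 765.8 + 756.7 + 740.4 + 775.3 + 764.9 + 786.3 + 748.7 + 776.9) / 13 = 762.4923
Moving ranges: 12.4, 7.0, 7.4, 4.4, 9.0, 9.1, 16.3, 34.9, 10.4, 21.4, 37.6, 28.2; M̄R̄ = 198.1000 / 12 = 16.5083
LCL = X̄ − 3·M̄R̄/d₂ = 762.4923 − 3 × 16.5083 / 1.128 = 718.5872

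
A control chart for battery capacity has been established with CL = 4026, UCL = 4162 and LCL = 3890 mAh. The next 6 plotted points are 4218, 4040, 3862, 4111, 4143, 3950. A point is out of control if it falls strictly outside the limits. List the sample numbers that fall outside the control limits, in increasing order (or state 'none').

Compare each point to [3890, 4162]: sample 1 = 4218 > UCL; sample 3 = 3862 < LCL.

1, 3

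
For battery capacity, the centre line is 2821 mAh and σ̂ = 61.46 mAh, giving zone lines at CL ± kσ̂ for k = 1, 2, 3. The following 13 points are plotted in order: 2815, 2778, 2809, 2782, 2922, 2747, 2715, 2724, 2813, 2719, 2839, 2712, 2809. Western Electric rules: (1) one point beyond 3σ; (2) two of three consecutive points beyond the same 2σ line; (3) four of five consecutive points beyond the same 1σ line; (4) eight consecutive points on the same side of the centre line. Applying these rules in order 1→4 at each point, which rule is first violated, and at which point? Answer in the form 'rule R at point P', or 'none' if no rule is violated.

Zone of each point (C = within 1σ̂, B = 1σ̂–2σ̂, A = 2σ̂–3σ̂, * = beyond 3σ̂; sign = side of CL): 1:-C, 2:-C, 3:-C, 4:-C, 5:+B, 6:-B, 7:-B, 8:-B, 9:-C, 10:-B, 11:+C, 12:-B, 13:-C
Rule 3 (four of five consecutive points beyond the same 1σ limit) is satisfied at point 10.

rule 3 at point 10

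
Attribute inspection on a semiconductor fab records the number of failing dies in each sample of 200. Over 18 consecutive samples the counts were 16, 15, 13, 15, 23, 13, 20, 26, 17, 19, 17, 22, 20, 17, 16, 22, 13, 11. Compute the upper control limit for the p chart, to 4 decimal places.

p̄ = Σdᵢ / (k·n) = 315 / (18 × 200) = 0.08750
UCL = p̄ + 3·√(p̄(1−p̄)/n) = 0.08750 + 3 × √(0.08750×0.91250/200) = 0.08750 + 3 × 0.01998 = 0.14744

0.1474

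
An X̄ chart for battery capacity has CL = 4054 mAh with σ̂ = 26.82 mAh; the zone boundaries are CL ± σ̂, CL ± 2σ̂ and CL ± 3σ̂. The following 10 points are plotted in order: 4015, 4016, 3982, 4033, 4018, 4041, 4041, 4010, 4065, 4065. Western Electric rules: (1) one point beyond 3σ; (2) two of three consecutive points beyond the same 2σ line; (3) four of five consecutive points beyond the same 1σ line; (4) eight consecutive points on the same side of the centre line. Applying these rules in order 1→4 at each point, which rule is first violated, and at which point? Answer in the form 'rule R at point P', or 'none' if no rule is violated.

rule 3 at point 5

Zone of each point (C = within 1σ̂, B = 1σ̂–2σ̂, A = 2σ̂–3σ̂, * = beyond 3σ̂; sign = side of CL): 1:-B, 2:-B, 3:-A, 4:-C, 5:-B, 6:-C, 7:-C, 8:-B, 9:+C, 10:+C
Rule 3 (four of five consecutive points beyond the same 1σ limit) is satisfied at point 5.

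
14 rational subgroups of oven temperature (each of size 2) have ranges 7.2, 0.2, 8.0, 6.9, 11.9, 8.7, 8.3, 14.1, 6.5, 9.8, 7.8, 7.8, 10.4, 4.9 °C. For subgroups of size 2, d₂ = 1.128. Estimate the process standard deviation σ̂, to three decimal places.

7.124

R̄ = (7.2 + 0.2 + 8.0 + 6.9 + 11.9 + 8.7 + 8.3 + 14.1 + 6.5 + 9.8 + 7.8 + 7.8 + 10.4 + 4.9) / 14 = 8.0357
σ̂ = R̄ / d₂ = 8.0357 / 1.128 = 7.1239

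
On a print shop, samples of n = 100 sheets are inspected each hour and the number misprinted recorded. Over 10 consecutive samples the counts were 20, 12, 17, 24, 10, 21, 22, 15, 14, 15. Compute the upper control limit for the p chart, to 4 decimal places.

p̄ = Σdᵢ / (k·n) = 170 / (10 × 100) = 0.17000
UCL = p̄ + 3·√(p̄(1−p̄)/n) = 0.17000 + 3 × √(0.17000×0.83000/100) = 0.17000 + 3 × 0.03756 = 0.28269

0.2827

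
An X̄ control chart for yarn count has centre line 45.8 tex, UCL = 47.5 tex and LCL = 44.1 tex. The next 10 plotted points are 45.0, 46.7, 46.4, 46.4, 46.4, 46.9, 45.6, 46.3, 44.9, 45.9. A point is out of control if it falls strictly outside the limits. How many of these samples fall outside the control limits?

All 10 points lie within [44.1, 47.5].

0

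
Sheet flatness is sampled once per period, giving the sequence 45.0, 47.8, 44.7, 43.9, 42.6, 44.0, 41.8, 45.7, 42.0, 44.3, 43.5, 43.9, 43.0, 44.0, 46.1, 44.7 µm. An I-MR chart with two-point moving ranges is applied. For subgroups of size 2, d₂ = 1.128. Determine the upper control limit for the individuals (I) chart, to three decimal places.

49.170

X̄ = (45.0 + 47.8 + 44.7 + 43.9 + 42.6 + 44.0 + 41.8 + 45.7 + 42.0 + 44.3 + 43.5 + 43.9 + 43.0 + 44.0 + 46.1 + 44.7) / 16 = 44.1875
Moving ranges: 2.8, 3.1, 0.8, 1.3, 1.4, 2.2, 3.9, 3.7, 2.3, 0.8, 0.4, 0.9, 1.0, 2.1, 1.4; M̄R̄ = 28.1000 / 15 = 1.8733
UCL = X̄ + 3·M̄R̄/d₂ = 44.1875 + 3 × 1.8733 / 1.128 = 49.1698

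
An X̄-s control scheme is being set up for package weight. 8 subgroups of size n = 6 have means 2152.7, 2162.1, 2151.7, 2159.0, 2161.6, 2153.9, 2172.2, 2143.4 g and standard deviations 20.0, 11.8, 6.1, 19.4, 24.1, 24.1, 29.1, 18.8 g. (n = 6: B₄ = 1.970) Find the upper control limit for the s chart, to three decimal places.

37.775

s̄ = (20.0 + 11.8 + 6.1 + 19.4 + 24.1 + 24.1 + 29.1 + 18.8) / 8 = 19.1750
UCL_s = B₄·s̄ = 1.970 × 19.1750 = 37.7747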